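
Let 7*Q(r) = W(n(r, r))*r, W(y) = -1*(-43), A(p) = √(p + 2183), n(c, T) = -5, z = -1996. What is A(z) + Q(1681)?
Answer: 72283/7 + √187 ≈ 10340.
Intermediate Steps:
A(p) = √(2183 + p)
W(y) = 43
Q(r) = 43*r/7 (Q(r) = (43*r)/7 = 43*r/7)
A(z) + Q(1681) = √(2183 - 1996) + (43/7)*1681 = √187 + 72283/7 = 72283/7 + √187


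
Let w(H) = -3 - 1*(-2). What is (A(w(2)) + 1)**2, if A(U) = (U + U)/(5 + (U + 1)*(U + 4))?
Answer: 9/25 ≈ 0.36000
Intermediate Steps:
w(H) = -1 (w(H) = -3 + 2 = -1)
A(U) = 2*U/(5 + (1 + U)*(4 + U)) (A(U) = (2*U)/(5 + (1 + U)*(4 + U)) = 2*U/(5 + (1 + U)*(4 + U)))
(A(w(2)) + 1)**2 = (2*(-1)/(9 + (-1)**2 + 5*(-1)) + 1)**2 = (2*(-1)/(9 + 1 - 5) + 1)**2 = (2*(-1)/5 + 1)**2 = (2*(-1)*(1/5) + 1)**2 = (-2/5 + 1)**2 = (3/5)**2 = 9/25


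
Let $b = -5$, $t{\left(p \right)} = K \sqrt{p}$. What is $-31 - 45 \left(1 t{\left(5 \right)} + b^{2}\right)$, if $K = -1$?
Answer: $-1156 + 45 \sqrt{5} \approx -1055.4$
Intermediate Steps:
$t{\left(p \right)} = - \sqrt{p}$
$-31 - 45 \left(1 t{\left(5 \right)} + b^{2}\right) = -31 - 45 \left(1 \left(- \sqrt{5}\right) + \left(-5\right)^{2}\right) = -31 - 45 \left(- \sqrt{5} + 25\right) = -31 - 45 \left(25 - \sqrt{5}\right) = -31 - \left(1125 - 45 \sqrt{5}\right) = -1156 + 45 \sqrt{5}$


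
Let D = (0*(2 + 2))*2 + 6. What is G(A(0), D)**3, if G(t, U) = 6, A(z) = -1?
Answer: 216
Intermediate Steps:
D = 6 (D = (0*4)*2 + 6 = 0*2 + 6 = 0 + 6 = 6)
G(A(0), D)**3 = 6**3 = 216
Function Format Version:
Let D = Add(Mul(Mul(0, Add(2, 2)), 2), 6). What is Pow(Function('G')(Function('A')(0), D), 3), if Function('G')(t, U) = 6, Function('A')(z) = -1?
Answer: 216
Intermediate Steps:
D = 6 (D = Add(Mul(Mul(0, 4), 2), 6) = Add(Mul(0, 2), 6) = Add(0, 6) = 6)
Pow(Function('G')(Function('A')(0), D), 3) = Pow(6, 3) = 216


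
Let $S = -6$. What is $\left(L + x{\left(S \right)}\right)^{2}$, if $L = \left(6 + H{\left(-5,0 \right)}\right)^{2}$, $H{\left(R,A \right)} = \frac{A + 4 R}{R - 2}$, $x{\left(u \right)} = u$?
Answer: $\frac{12602500}{2401} \approx 5248.9$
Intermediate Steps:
$H{\left(R,A \right)} = \frac{A + 4 R}{-2 + R}$
$L = \frac{3844}{49}$ ($L = \left(6 + \frac{0 + 4 \left(-5\right)}{-2 - 5}\right)^{2} = \left(6 + \frac{0 - 20}{-7}\right)^{2} = \left(6 - - \frac{20}{7}\right)^{2} = \left(6 + \frac{20}{7}\right)^{2} = \left(\frac{62}{7}\right)^{2} = \frac{3844}{49} \approx 78.449$)
$\left(L + x{\left(S \right)}\right)^{2} = \left(\frac{3844}{49} - 6\right)^{2} = \left(\frac{3550}{49}\right)^{2} = \frac{12602500}{2401}$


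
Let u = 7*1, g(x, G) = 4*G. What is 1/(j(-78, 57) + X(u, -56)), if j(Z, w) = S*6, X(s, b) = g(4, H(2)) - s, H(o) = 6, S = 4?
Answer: 1/41 ≈ 0.024390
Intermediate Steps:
u = 7
X(s, b) = 24 - s (X(s, b) = 4*6 - s = 24 - s)
j(Z, w) = 24 (j(Z, w) = 4*6 = 24)
1/(j(-78, 57) + X(u, -56)) = 1/(24 + (24 - 1*7)) = 1/(24 + (24 - 7)) = 1/(24 + 17) = 1/41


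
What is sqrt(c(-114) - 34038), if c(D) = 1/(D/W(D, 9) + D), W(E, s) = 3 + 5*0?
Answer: I*sqrt(196603526)/76 ≈ 184.49*I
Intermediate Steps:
W(E, s) = 3 (W(E, s) = 3 + 0 = 3)
c(D) = 3/(4*D) (c(D) = 1/(D/3 + D) = 1/(4*D/3) = 3/(4*D))
sqrt(c(-114) - 34038) = sqrt((3/4)/(-114) - 34038) = sqrt((3/4)*(-1/114) - 34038) = sqrt(-1/152 - 34038) = sqrt(-5173777/152) = I*sqrt(196603526)/76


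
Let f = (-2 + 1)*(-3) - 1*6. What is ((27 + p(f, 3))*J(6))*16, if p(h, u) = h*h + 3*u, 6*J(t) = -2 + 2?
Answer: 0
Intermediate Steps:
f = -3 (f = -1*(-3) - 6 = 3 - 6 = -3)
J(t) = 0 (J(t) = (-2 + 2)/6 = (⅙)*0 = 0)
p(h, u) = h² + 3*u
((27 + p(f, 3))*J(6))*16 = ((27 + ((-3)² + 3*3))*0)*16 = ((27 + (9 + 9))*0)*16 = ((27 + 18)*0)*16 = (45*0)*16 = 0*16 = 0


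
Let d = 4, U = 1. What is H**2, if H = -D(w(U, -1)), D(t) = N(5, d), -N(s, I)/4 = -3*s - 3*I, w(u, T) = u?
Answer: 11664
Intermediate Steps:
N(s, I) = 12*I + 12*s (N(s, I) = -4*(-3*s - 3*I) = -4*(-3*I - 3*s) = 12*I + 12*s)
D(t) = 108 (D(t) = 12*4 + 12*5 = 48 + 60 = 108)
H = -108 (H = -1*108 = -108)
H**2 = (-108)**2 = 11664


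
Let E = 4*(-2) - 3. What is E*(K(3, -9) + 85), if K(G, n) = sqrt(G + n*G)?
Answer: -935 - 22*I*sqrt(6) ≈ -935.0 - 53.889*I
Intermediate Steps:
E = -11 (E = -8 - 3 = -11)
K(G, n) = sqrt(G + G*n)
E*(K(3, -9) + 85) = -11*(sqrt(3*(1 - 9)) + 85) = -11*(sqrt(3*(-8)) + 85) = -11*(sqrt(-24) + 85) = -11*(2*I*sqrt(6) + 85) = -11*(85 + 2*I*sqrt(6)) = -935 - 22*I*sqrt(6)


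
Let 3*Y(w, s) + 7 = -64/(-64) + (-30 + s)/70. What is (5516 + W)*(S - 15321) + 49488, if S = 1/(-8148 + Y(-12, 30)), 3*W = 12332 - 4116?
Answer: -1545487690882/12225 ≈ -1.2642e+8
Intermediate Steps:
Y(w, s) = -15/7 + s/210 (Y(w, s) = -7/3 + (-64/(-64) + (-30 + s)/70)/3 = -7/3 + (-64*(-1/64) + (-30 + s)*(1/70))/3 = -7/3 + (1 + (-3/7 + s/70))/3 = -7/3 + (4/7 + s/70)/3 = -7/3 + (4/21 + s/210) = -15/7 + s/210)
W = 8216/3 (W = (12332 - 4116)/3 = (⅓)*8216 = 8216/3 ≈ 2738.7)
S = -1/8150 (S = 1/(-8148 + (-15/7 + (1/210)*30)) = 1/(-8148 + (-15/7 + ⅐)) = 1/(-8148 - 2) = 1/(-8150) = -1/8150 ≈ -0.00012270)
(5516 + W)*(S - 15321) + 49488 = (5516 + 8216/3)*(-1/8150 - 15321) + 49488 = (24764/3)*(-124866151/8150) + 49488 = -1546092681682/12225 + 49488 = -1545487690882/12225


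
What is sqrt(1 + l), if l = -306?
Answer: I*sqrt(305) ≈ 17.464*I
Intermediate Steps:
sqrt(1 + l) = sqrt(1 - 306) = sqrt(-305) = I*sqrt(305)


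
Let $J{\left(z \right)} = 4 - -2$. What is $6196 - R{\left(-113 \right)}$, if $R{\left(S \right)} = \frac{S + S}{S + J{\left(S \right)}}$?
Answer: $\frac{662746}{107} \approx 6193.9$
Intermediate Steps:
$J{\left(z \right)} = 6$ ($J{\left(z \right)} = 4 + 2 = 6$)
$R{\left(S \right)} = \frac{2 S}{6 + S}$ ($R{\left(S \right)} = \frac{S + S}{S + 6} = \frac{2 S}{6 + S}$)
$6196 - R{\left(-113 \right)} = 6196 - 2 \left(-113\right) \frac{1}{6 - 113} = 6196 - 2 \left(-113\right) \frac{1}{-107} = 6196 - 2 \left(-113\right) \left(- \frac{1}{107}\right) = 6196 - \frac{226}{107} = \frac{662746}{107}$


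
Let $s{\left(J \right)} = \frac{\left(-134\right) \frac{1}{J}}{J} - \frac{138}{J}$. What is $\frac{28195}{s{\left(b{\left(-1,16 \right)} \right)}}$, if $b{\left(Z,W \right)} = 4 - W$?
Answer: $\frac{2030040}{761} \approx 2667.6$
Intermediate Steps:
$s{\left(J \right)} = - \frac{138}{J} - \frac{134}{J^{2}}$ ($s{\left(J \right)} = - \frac{134}{J^{2}} - \frac{138}{J} = - \frac{138}{J} - \frac{134}{J^{2}}$)
$\frac{28195}{s{\left(b{\left(-1,16 \right)} \right)}} = \frac{28195}{2 \frac{1}{\left(4 - 16\right)^{2}} \left(-67 - 69 \left(4 - 16\right)\right)} = \frac{28195}{2 \cdot \frac{1}{144} \left(-67 - -828\right)} = \frac{28195}{2 \cdot \frac{1}{144} \left(-67 + 828\right)} = \frac{28195}{2 \cdot \frac{1}{144} \cdot 761} = \frac{28195}{\frac{761}{72}} = 28195 \cdot \frac{72}{761} = \frac{2030040}{761}$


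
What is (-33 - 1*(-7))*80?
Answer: -2080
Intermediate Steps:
(-33 - 1*(-7))*80 = (-33 + 7)*80 = -26*80 = -2080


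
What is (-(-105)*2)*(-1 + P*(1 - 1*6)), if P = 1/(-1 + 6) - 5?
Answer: 4830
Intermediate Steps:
P = -24/5 (P = 1/5 - 5 = ⅕ - 5 = -24/5 ≈ -4.8000)
(-(-105)*2)*(-1 + P*(1 - 1*6)) = (-(-105)*2)*(-1 - 24*(1 - 1*6)/5) = (-21*(-10))*(-1 - 24*(1 - 6)/5) = 210*(-1 - 24/5*(-5)) = 210*(-1 + 24) = 210*23 = 4830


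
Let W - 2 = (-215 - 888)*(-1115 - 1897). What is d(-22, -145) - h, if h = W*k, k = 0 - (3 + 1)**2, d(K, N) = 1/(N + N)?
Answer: 15415184319/290 ≈ 5.3156e+7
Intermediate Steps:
d(K, N) = 1/(2*N)
W = 3322238 (W = 2 + (-215 - 888)*(-1115 - 1897) = 2 - 1103*(-3012) = 2 + 3322236 = 3322238)
k = -16 (k = 0 - 1*4**2 = 0 - 1*16 = 0 - 16 = -16)
h = -53155808 (h = 3322238*(-16) = -53155808)
d(-22, -145) - h = (1/2)/(-145) - 1*(-53155808) = (1/2)*(-1/145) + 53155808 = -1/290 + 53155808 = 15415184319/290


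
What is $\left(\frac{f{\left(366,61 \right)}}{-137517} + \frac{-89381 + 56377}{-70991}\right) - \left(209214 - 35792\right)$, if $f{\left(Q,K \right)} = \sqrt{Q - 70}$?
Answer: $- \frac{12311368198}{70991} - \frac{2 \sqrt{74}}{137517} \approx -1.7342 \cdot 10^{5}$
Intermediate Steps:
$f{\left(Q,K \right)} = \sqrt{-70 + Q}$
$\left(\frac{f{\left(366,61 \right)}}{-137517} + \frac{-89381 + 56377}{-70991}\right) - \left(209214 - 35792\right) = \left(\frac{\sqrt{-70 + 366}}{-137517} + \frac{-89381 + 56377}{-70991}\right) - \left(209214 - 35792\right) = \left(\sqrt{296} \left(- \frac{1}{137517}\right) - - \frac{33004}{70991}\right) - \left(209214 - 35792\right) = \left(2 \sqrt{74} \left(- \frac{1}{137517}\right) + \frac{33004}{70991}\right) - 173422 = \left(- \frac{2 \sqrt{74}}{137517} + \frac{33004}{70991}\right) - 173422 = \left(\frac{33004}{70991} - \frac{2 \sqrt{74}}{137517}\right) - 173422 = - \frac{12311368198}{70991} - \frac{2 \sqrt{74}}{137517}$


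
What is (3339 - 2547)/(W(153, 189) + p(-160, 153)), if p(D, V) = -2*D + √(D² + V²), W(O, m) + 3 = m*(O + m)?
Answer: 714505/58598653 - 11*√49009/58598653 ≈ 0.012152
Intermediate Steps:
W(O, m) = -3 + m*(O + m)
p(D, V) = √(D² + V²) - 2*D
(3339 - 2547)/(W(153, 189) + p(-160, 153)) = (3339 - 2547)/((-3 + 189² + 153*189) + (√((-160)² + 153²) - 2*(-160))) = 792/((-3 + 35721 + 28917) + (√(25600 + 23409) + 320)) = 792/(64635 + (√49009 + 320)) = 792/(64635 + (320 + √49009)) = 792/(64955 + √49009)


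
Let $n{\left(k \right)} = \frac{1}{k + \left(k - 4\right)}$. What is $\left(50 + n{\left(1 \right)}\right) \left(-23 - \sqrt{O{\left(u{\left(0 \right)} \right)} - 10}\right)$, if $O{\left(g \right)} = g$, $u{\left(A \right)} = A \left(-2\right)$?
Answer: $- \frac{2277}{2} - \frac{99 i \sqrt{10}}{2} \approx -1138.5 - 156.53 i$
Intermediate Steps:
$u{\left(A \right)} = - 2 A$
$n{\left(k \right)} = \frac{1}{-4 + 2 k}$ ($n{\left(k \right)} = \frac{1}{k + \left(k - 4\right)} = \frac{1}{k + \left(-4 + k\right)} = \frac{1}{-4 + 2 k}$)
$\left(50 + n{\left(1 \right)}\right) \left(-23 - \sqrt{O{\left(u{\left(0 \right)} \right)} - 10}\right) = \left(50 + \frac{1}{2 \left(-2 + 1\right)}\right) \left(-23 - \sqrt{\left(-2\right) 0 - 10}\right) = \left(50 + \frac{1}{2 \left(-1\right)}\right) \left(-23 - \sqrt{0 - 10}\right) = \left(50 + \frac{1}{2} \left(-1\right)\right) \left(-23 - \sqrt{-10}\right) = \left(50 - \frac{1}{2}\right) \left(-23 - i \sqrt{10}\right) = \frac{99 \left(-23 - i \sqrt{10}\right)}{2} = - \frac{2277}{2} - \frac{99 i \sqrt{10}}{2}$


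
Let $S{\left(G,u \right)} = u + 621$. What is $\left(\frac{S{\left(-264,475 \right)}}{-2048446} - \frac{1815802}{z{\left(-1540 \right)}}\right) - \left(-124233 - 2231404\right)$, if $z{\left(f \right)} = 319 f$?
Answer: $\frac{592631840030857813}{251579895490} \approx 2.3556 \cdot 10^{6}$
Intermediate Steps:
$S{\left(G,u \right)} = 621 + u$
$\left(\frac{S{\left(-264,475 \right)}}{-2048446} - \frac{1815802}{z{\left(-1540 \right)}}\right) - \left(-124233 - 2231404\right) = \left(\frac{621 + 475}{-2048446} - \frac{1815802}{319 \left(-1540\right)}\right) - \left(-124233 - 2231404\right) = \left(1096 \left(- \frac{1}{2048446}\right) - \frac{1815802}{-491260}\right) - \left(-124233 - 2231404\right) = \left(- \frac{548}{1024223} - - \frac{907901}{245630}\right) - -2355637 = \left(- \frac{548}{1024223} + \frac{907901}{245630}\right) + 2355637 = \frac{929758480683}{251579895490} + 2355637 = \frac{592631840030857813}{251579895490}$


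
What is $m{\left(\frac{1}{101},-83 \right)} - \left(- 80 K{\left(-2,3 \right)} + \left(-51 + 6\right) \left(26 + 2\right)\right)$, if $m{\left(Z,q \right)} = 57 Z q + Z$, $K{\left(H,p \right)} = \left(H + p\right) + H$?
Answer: $\frac{114450}{101} \approx 1133.2$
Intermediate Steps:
$K{\left(H,p \right)} = p + 2 H$
$m{\left(Z,q \right)} = Z + 57 Z q$ ($m{\left(Z,q \right)} = 57 Z q + Z = Z + 57 Z q$)
$m{\left(\frac{1}{101},-83 \right)} - \left(- 80 K{\left(-2,3 \right)} + \left(-51 + 6\right) \left(26 + 2\right)\right) = \frac{1 + 57 \left(-83\right)}{101} - \left(- 80 \left(3 + 2 \left(-2\right)\right) + \left(-51 + 6\right) \left(26 + 2\right)\right) = \frac{1 - 4731}{101} - \left(- 80 \left(3 - 4\right) - 1260\right) = \frac{1}{101} \left(-4730\right) - \left(\left(-80\right) \left(-1\right) - 1260\right) = - \frac{4730}{101} - \left(80 - 1260\right) = - \frac{4730}{101} - -1180 = - \frac{4730}{101} + 1180 = \frac{114450}{101}$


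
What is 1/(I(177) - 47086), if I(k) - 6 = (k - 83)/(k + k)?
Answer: -177/8333113 ≈ -2.1241e-5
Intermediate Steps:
I(k) = 6 + (-83 + k)/(2*k) (I(k) = 6 + (k - 83)/(k + k) = 6 + (-83 + k)/((2*k)) = 6 + (-83 + k)*(1/(2*k)) = 6 + (-83 + k)/(2*k))
1/(I(177) - 47086) = 1/((½)*(-83 + 13*177)/177 - 47086) = 1/((½)*(1/177)*(-83 + 2301) - 47086) = 1/((½)*(1/177)*2218 - 47086) = 1/(1109/177 - 47086) = 1/(-8333113/177) = -177/8333113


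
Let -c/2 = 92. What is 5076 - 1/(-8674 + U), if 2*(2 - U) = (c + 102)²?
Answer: 61084585/12034 ≈ 5076.0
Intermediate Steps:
c = -184 (c = -2*92 = -184)
U = -3360 (U = 2 - (-184 + 102)²/2 = 2 - ½*(-82)² = 2 - ½*6724 = 2 - 3362 = -3360)
5076 - 1/(-8674 + U) = 5076 - 1/(-8674 - 3360) = 5076 - 1/(-12034) = 5076 - 1*(-1/12034) = 5076 + 1/12034 = 61084585/12034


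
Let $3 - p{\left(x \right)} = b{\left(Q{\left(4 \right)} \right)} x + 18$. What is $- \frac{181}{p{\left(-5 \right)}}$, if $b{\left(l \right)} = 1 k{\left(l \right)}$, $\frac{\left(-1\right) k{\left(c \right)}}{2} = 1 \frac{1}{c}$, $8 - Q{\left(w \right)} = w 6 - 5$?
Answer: $\frac{1991}{155} \approx 12.845$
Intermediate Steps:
$Q{\left(w \right)} = 13 - 6 w$ ($Q{\left(w \right)} = 8 - \left(w 6 - 5\right) = 8 - \left(6 w - 5\right) = 8 - \left(-5 + 6 w\right) = 13 - 6 w$)
$k{\left(c \right)} = - \frac{2}{c}$ ($k{\left(c \right)} = - 2 \cdot 1 \frac{1}{c} = - \frac{2}{c}$)
$b{\left(l \right)} = - \frac{2}{l}$ ($b{\left(l \right)} = 1 \left(- \frac{2}{l}\right) = - \frac{2}{l}$)
$p{\left(x \right)} = -15 - \frac{2 x}{11}$ ($p{\left(x \right)} = 3 - \left(- \frac{2}{13 - 24} x + 18\right) = 3 - \left(- \frac{2}{-11} x + 18\right) = 3 - \left(\left(-2\right) \left(- \frac{1}{11}\right) x + 18\right) = 3 - \left(\frac{2 x}{11} + 18\right) = 3 - \left(18 + \frac{2 x}{11}\right) = -15 - \frac{2 x}{11}$)
$- \frac{181}{p{\left(-5 \right)}} = - \frac{181}{-15 - - \frac{10}{11}} = - \frac{181}{-15 + \frac{10}{11}} = - \frac{181}{- \frac{155}{11}} = \left(-181\right) \left(- \frac{11}{155}\right) = \frac{1991}{155}$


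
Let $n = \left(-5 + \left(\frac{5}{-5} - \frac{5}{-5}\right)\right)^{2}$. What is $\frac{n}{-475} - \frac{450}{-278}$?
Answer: $\frac{4136}{2641} \approx 1.5661$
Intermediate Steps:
$n = 25$ ($n = \left(-5 + \left(5 \left(- \frac{1}{5}\right) - -1\right)\right)^{2} = \left(-5 + \left(-1 + 1\right)\right)^{2} = \left(-5 + 0\right)^{2} = \left(-5\right)^{2} = 25$)
$\frac{n}{-475} - \frac{450}{-278} = \frac{25}{-475} - \frac{450}{-278} = 25 \left(- \frac{1}{475}\right) - - \frac{225}{139} = - \frac{1}{19} + \frac{225}{139} = \frac{4136}{2641}$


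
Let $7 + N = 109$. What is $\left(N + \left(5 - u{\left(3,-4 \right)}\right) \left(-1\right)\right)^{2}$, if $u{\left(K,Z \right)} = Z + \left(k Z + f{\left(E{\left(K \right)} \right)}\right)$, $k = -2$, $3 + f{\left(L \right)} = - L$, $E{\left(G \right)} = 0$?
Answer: $9604$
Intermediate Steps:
$f{\left(L \right)} = -3 - L$
$N = 102$ ($N = -7 + 109 = 102$)
$u{\left(K,Z \right)} = -3 - Z$ ($u{\left(K,Z \right)} = Z - \left(3 + 2 Z\right) = -3 - Z$)
$\left(N + \left(5 - u{\left(3,-4 \right)}\right) \left(-1\right)\right)^{2} = \left(102 + \left(5 - \left(-3 - -4\right)\right) \left(-1\right)\right)^{2} = \left(102 + \left(5 - \left(-3 + 4\right)\right) \left(-1\right)\right)^{2} = \left(102 + \left(5 - 1\right) \left(-1\right)\right)^{2} = \left(102 + 4 \left(-1\right)\right)^{2} = \left(102 - 4\right)^{2} = 98^{2} = 9604$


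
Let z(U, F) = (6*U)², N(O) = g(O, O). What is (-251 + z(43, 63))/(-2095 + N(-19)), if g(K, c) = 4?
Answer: -66313/2091 ≈ -31.714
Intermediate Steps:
N(O) = 4
z(U, F) = 36*U²
(-251 + z(43, 63))/(-2095 + N(-19)) = (-251 + 36*43²)/(-2095 + 4) = (-251 + 36*1849)/(-2091) = (-251 + 66564)*(-1/2091) = 66313*(-1/2091) = -66313/2091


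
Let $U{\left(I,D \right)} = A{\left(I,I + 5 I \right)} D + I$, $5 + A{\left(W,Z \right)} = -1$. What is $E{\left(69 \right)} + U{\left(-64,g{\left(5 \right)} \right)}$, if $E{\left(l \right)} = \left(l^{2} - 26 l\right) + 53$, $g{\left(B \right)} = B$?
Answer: $2926$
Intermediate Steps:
$A{\left(W,Z \right)} = -6$ ($A{\left(W,Z \right)} = -5 - 1 = -6$)
$E{\left(l \right)} = 53 + l^{2} - 26 l$
$U{\left(I,D \right)} = I - 6 D$ ($U{\left(I,D \right)} = - 6 D + I = I - 6 D$)
$E{\left(69 \right)} + U{\left(-64,g{\left(5 \right)} \right)} = \left(53 + 69^{2} - 1794\right) - 94 = \left(53 + 4761 - 1794\right) - 94 = 3020 - 94 = 2926$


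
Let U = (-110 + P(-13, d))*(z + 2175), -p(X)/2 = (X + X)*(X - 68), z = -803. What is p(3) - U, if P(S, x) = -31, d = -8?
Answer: 194232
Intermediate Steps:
p(X) = -4*X*(-68 + X) (p(X) = -2*(X + X)*(X - 68) = -2*2*X*(-68 + X) = -4*X*(-68 + X))
U = -193452 (U = (-110 - 31)*(-803 + 2175) = -141*1372 = -193452)
p(3) - U = 4*3*(68 - 1*3) - 1*(-193452) = 4*3*(68 - 3) + 193452 = 4*3*65 + 193452 = 780 + 193452 = 194232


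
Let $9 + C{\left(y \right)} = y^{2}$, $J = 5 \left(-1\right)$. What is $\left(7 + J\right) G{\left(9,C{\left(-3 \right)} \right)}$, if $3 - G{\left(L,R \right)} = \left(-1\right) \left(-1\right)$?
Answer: $4$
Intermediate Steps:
$J = -5$
$C{\left(y \right)} = -9 + y^{2}$
$G{\left(L,R \right)} = 2$ ($G{\left(L,R \right)} = 3 - \left(-1\right) \left(-1\right) = 3 - 1 = 2$)
$\left(7 + J\right) G{\left(9,C{\left(-3 \right)} \right)} = \left(7 - 5\right) 2 = 2 \cdot 2 = 4$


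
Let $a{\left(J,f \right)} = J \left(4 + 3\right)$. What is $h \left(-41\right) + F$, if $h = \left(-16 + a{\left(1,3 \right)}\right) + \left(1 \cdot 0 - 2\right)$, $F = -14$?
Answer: $437$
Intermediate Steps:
$a{\left(J,f \right)} = 7 J$ ($a{\left(J,f \right)} = J 7 = 7 J$)
$h = -11$ ($h = \left(-16 + 7 \cdot 1\right) + \left(1 \cdot 0 - 2\right) = \left(-16 + 7\right) + \left(0 - 2\right) = -9 - 2 = -11$)
$h \left(-41\right) + F = \left(-11\right) \left(-41\right) - 14 = 451 - 14 = 437$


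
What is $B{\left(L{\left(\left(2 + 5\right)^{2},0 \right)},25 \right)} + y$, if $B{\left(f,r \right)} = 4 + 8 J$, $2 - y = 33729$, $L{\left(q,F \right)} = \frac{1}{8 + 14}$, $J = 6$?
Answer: $-33675$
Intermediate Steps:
$L{\left(q,F \right)} = \frac{1}{22}$
$y = -33727$ ($y = 2 - 33729 = -33727$)
$B{\left(f,r \right)} = 52$ ($B{\left(f,r \right)} = 4 + 8 \cdot 6 = 4 + 48 = 52$)
$B{\left(L{\left(\left(2 + 5\right)^{2},0 \right)},25 \right)} + y = 52 - 33727 = -33675$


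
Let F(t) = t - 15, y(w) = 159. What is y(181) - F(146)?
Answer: 28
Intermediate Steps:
F(t) = -15 + t
y(181) - F(146) = 159 - (-15 + 146) = 159 - 1*131 = 159 - 131 = 28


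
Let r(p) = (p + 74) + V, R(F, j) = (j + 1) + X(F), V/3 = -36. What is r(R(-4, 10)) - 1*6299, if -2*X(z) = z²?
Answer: -6330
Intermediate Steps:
X(z) = -z²/2
V = -108 (V = 3*(-36) = -108)
R(F, j) = 1 + j - F²/2 (R(F, j) = (j + 1) - F²/2 = (1 + j) - F²/2 = 1 + j - F²/2)
r(p) = -34 + p (r(p) = (p + 74) - 108 = (74 + p) - 108 = -34 + p)
r(R(-4, 10)) - 1*6299 = (-34 + (1 + 10 - ½*(-4)²)) - 1*6299 = (-34 + (1 + 10 - ½*16)) - 6299 = (-34 + (1 + 10 - 8)) - 6299 = (-34 + 3) - 6299 = -31 - 6299 = -6330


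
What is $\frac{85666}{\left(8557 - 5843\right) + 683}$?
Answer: $\frac{85666}{3397} \approx 25.218$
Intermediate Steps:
$\frac{85666}{\left(8557 - 5843\right) + 683} = \frac{85666}{2714 + 683} = \frac{85666}{3397}$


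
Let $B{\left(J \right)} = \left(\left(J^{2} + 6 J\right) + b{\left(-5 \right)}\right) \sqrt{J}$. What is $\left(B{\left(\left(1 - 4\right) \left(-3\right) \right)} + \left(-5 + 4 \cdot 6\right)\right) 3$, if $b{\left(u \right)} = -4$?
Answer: $1236$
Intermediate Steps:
$B{\left(J \right)} = \sqrt{J} \left(-4 + J^{2} + 6 J\right)$ ($B{\left(J \right)} = \left(\left(J^{2} + 6 J\right) - 4\right) \sqrt{J} = \left(-4 + J^{2} + 6 J\right) \sqrt{J} = \sqrt{J} \left(-4 + J^{2} + 6 J\right)$)
$\left(B{\left(\left(1 - 4\right) \left(-3\right) \right)} + \left(-5 + 4 \cdot 6\right)\right) 3 = \left(\sqrt{\left(1 - 4\right) \left(-3\right)} \left(-4 + \left(\left(1 - 4\right) \left(-3\right)\right)^{2} + 6 \left(1 - 4\right) \left(-3\right)\right) + \left(-5 + 4 \cdot 6\right)\right) 3 = \left(\sqrt{\left(-3\right) \left(-3\right)} \left(-4 + \left(\left(-3\right) \left(-3\right)\right)^{2} + 6 \left(\left(-3\right) \left(-3\right)\right)\right) + \left(-5 + 24\right)\right) 3 = \left(\sqrt{9} \left(-4 + 9^{2} + 6 \cdot 9\right) + 19\right) 3 = \left(3 \left(-4 + 81 + 54\right) + 19\right) 3 = \left(3 \cdot 131 + 19\right) 3 = \left(393 + 19\right) 3 = 412 \cdot 3 = 1236$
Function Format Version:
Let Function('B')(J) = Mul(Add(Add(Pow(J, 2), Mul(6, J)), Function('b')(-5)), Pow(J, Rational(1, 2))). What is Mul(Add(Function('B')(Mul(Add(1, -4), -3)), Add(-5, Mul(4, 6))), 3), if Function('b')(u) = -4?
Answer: 1236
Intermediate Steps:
Function('B')(J) = Mul(Pow(J, Rational(1, 2)), Add(-4, Pow(J, 2), Mul(6, J))) (Function('B')(J) = Mul(Add(Add(Pow(J, 2), Mul(6, J)), -4), Pow(J, Rational(1, 2))) = Mul(Add(-4, Pow(J, 2), Mul(6, J)), Pow(J, Rational(1, 2))) = Mul(Pow(J, Rational(1, 2)), Add(-4, Pow(J, 2), Mul(6, J))))
Mul(Add(Function('B')(Mul(Add(1, -4), -3)), Add(-5, Mul(4, 6))), 3) = Mul(Add(Mul(Pow(Mul(Add(1, -4), -3), Rational(1, 2)), Add(-4, Pow(Mul(Add(1, -4), -3), 2), Mul(6, Mul(Add(1, -4), -3)))), Add(-5, Mul(4, 6))), 3) = Mul(Add(Mul(Pow(Mul(-3, -3), Rational(1, 2)), Add(-4, Pow(Mul(-3, -3), 2), Mul(6, Mul(-3, -3)))), Add(-5, 24)), 3) = Mul(Add(Mul(Pow(9, Rational(1, 2)), Add(-4, Pow(9, 2), Mul(6, 9))), 19), 3) = Mul(Add(Mul(3, Add(-4, 81, 54)), 19), 3) = Mul(Add(Mul(3, 131), 19), 3) = Mul(Add(393, 19), 3) = Mul(412, 3) = 1236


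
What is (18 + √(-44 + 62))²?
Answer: 342 + 108*√2 ≈ 494.73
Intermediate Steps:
(18 + √(-44 + 62))² = (18 + √18)² = (18 + 3*√2)²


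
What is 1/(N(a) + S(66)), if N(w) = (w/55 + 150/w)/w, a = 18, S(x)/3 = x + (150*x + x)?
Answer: 2970/89386549 ≈ 3.3226e-5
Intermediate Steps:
S(x) = 456*x (S(x) = 3*(x + (150*x + x)) = 3*(x + 151*x) = 3*(152*x) = 456*x)
N(w) = (150/w + w/55)/w (N(w) = (w*(1/55) + 150/w)/w = (w/55 + 150/w)/w = (150/w + w/55)/w)
1/(N(a) + S(66)) = 1/((1/55 + 150/18²) + 456*66) = 1/((1/55 + 150*(1/324)) + 30096) = 1/((1/55 + 25/54) + 30096) = 1/(1429/2970 + 30096) = 1/(89386549/2970) = 2970/89386549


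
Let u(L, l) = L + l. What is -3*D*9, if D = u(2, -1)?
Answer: -27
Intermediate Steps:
D = 1 (D = 2 - 1 = 1)
-3*D*9 = -3*1*9 = -3*9 = -27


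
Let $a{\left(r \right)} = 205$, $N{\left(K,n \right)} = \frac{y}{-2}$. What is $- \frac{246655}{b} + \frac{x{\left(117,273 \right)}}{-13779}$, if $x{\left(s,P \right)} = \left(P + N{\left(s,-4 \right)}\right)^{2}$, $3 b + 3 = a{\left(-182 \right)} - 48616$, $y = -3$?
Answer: $\frac{485034869}{49414556} \approx 9.8156$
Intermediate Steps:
$N{\left(K,n \right)} = \frac{3}{2}$ ($N{\left(K,n \right)} = - \frac{3}{-2} = \left(-3\right) \left(- \frac{1}{2}\right) = \frac{3}{2}$)
$b = -16138$ ($b = -1 + \frac{205 - 48616}{3} = -1 + \frac{1}{3} \left(-48411\right) = -1 - 16137 = -16138$)
$x{\left(s,P \right)} = \left(\frac{3}{2} + P\right)^{2}$ ($x{\left(s,P \right)} = \left(P + \frac{3}{2}\right)^{2} = \left(\frac{3}{2} + P\right)^{2}$)
$- \frac{246655}{b} + \frac{x{\left(117,273 \right)}}{-13779} = - \frac{246655}{-16138} + \frac{\frac{1}{4} \left(3 + 2 \cdot 273\right)^{2}}{-13779} = \left(-246655\right) \left(- \frac{1}{16138}\right) + \frac{\left(3 + 546\right)^{2}}{4} \left(- \frac{1}{13779}\right) = \frac{246655}{16138} + \frac{549^{2}}{4} \left(- \frac{1}{13779}\right) = \frac{246655}{16138} + \frac{1}{4} \cdot 301401 \left(- \frac{1}{13779}\right) = \frac{246655}{16138} + \frac{301401}{4} \left(- \frac{1}{13779}\right) = \frac{246655}{16138} - \frac{33489}{6124} = \frac{485034869}{49414556}$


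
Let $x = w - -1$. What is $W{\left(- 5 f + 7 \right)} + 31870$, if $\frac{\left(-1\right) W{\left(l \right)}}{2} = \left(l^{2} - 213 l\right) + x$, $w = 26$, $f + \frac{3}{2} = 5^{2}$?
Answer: $- \frac{79355}{2} \approx -39678.0$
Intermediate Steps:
$f = \frac{47}{2}$ ($f = - \frac{3}{2} + 5^{2} = - \frac{3}{2} + 25 = \frac{47}{2} \approx 23.5$)
$x = 27$ ($x = 26 - -1 = 26 + 1 = 27$)
$W{\left(l \right)} = -54 - 2 l^{2} + 426 l$ ($W{\left(l \right)} = - 2 \left(\left(l^{2} - 213 l\right) + 27\right) = - 2 \left(27 + l^{2} - 213 l\right) = -54 - 2 l^{2} + 426 l$)
$W{\left(- 5 f + 7 \right)} + 31870 = \left(-54 - 2 \left(\left(-5\right) \frac{47}{2} + 7\right)^{2} + 426 \left(\left(-5\right) \frac{47}{2} + 7\right)\right) + 31870 = \left(-54 - 2 \left(- \frac{235}{2} + 7\right)^{2} + 426 \left(- \frac{235}{2} + 7\right)\right) + 31870 = \left(-54 - 2 \left(- \frac{221}{2}\right)^{2} + 426 \left(- \frac{221}{2}\right)\right) + 31870 = \left(-54 - \frac{48841}{2} - 47073\right) + 31870 = - \frac{143095}{2} + 31870 = - \frac{79355}{2}$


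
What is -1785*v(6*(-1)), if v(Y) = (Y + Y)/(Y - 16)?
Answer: -10710/11 ≈ -973.64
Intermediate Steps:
v(Y) = 2*Y/(-16 + Y) (v(Y) = (2*Y)/(-16 + Y) = 2*Y/(-16 + Y))
-1785*v(6*(-1)) = -3570*6*(-1)/(-16 + 6*(-1)) = -3570*(-6)/(-16 - 6) = -3570*(-6)/(-22) = -3570*(-6)*(-1)/22 = -1785*6/11 = -10710/11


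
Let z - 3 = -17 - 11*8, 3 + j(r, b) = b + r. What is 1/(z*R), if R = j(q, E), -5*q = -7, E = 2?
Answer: -5/204 ≈ -0.024510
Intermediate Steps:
q = 7/5 (q = -⅕*(-7) = 7/5 ≈ 1.4000)
j(r, b) = -3 + b + r (j(r, b) = -3 + (b + r) = -3 + b + r)
z = -102 (z = 3 + (-17 - 11*8) = 3 + (-17 - 88) = 3 - 105 = -102)
R = ⅖ (R = -3 + 2 + 7/5 = ⅖ ≈ 0.40000)
1/(z*R) = 1/(-102*⅖) = 1/(-204/5) = -5/204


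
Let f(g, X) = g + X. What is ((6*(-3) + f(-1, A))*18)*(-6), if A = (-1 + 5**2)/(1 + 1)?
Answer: 756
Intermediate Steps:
A = 12 (A = (-1 + 25)/2 = 24*(1/2) = 12)
f(g, X) = X + g
((6*(-3) + f(-1, A))*18)*(-6) = ((6*(-3) + (12 - 1))*18)*(-6) = ((-18 + 11)*18)*(-6) = -7*18*(-6) = -126*(-6) = 756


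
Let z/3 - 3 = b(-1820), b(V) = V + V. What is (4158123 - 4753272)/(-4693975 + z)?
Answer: 595149/4704886 ≈ 0.12650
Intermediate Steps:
b(V) = 2*V
z = -10911 (z = 9 + 3*(2*(-1820)) = 9 + 3*(-3640) = 9 - 10920 = -10911)
(4158123 - 4753272)/(-4693975 + z) = (4158123 - 4753272)/(-4693975 - 10911) = -595149/(-4704886) = -595149*(-1/4704886) = 595149/4704886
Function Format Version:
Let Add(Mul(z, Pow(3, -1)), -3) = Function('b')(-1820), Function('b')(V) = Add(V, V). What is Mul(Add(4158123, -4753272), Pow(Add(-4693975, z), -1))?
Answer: Rational(595149, 4704886) ≈ 0.12650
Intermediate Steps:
Function('b')(V) = Mul(2, V)
z = -10911 (z = Add(9, Mul(3, Mul(2, -1820))) = Add(9, Mul(3, -3640)) = Add(9, -10920) = -10911)
Mul(Add(4158123, -4753272), Pow(Add(-4693975, z), -1)) = Mul(Add(4158123, -4753272), Pow(Add(-4693975, -10911), -1)) = Mul(-595149, Pow(-4704886, -1)) = Mul(-595149, Rational(-1, 4704886)) = Rational(595149, 4704886)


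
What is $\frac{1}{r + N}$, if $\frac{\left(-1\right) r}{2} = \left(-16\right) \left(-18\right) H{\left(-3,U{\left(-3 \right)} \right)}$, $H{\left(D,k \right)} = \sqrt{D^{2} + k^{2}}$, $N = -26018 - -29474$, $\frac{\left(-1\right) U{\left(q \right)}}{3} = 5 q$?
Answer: $- \frac{1}{191808} - \frac{\sqrt{226}}{383616} \approx -4.4402 \cdot 10^{-5}$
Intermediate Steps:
$U{\left(q \right)} = - 15 q$ ($U{\left(q \right)} = - 3 \cdot 5 q = - 15 q$)
$N = 3456$ ($N = -26018 + 29474 = 3456$)
$r = - 1728 \sqrt{226}$ ($r = - 2 \left(-16\right) \left(-18\right) \sqrt{\left(-3\right)^{2} + \left(\left(-15\right) \left(-3\right)\right)^{2}} = - 2 \cdot 288 \sqrt{9 + 45^{2}} = - 2 \cdot 288 \sqrt{9 + 2025} = - 2 \cdot 288 \sqrt{2034} = - 2 \cdot 288 \cdot 3 \sqrt{226} = - 2 \cdot 864 \sqrt{226} = - 1728 \sqrt{226} \approx -25978.0$)
$\frac{1}{r + N} = \frac{1}{- 1728 \sqrt{226} + 3456} = \frac{1}{3456 - 1728 \sqrt{226}}$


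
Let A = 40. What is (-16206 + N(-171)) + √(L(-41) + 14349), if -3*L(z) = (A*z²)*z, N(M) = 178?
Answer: -16028 + √8399661/3 ≈ -15062.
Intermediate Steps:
L(z) = -40*z³/3 (L(z) = -40*z²*z/3 = -40*z³/3)
(-16206 + N(-171)) + √(L(-41) + 14349) = (-16206 + 178) + √(-40/3*(-41)³ + 14349) = -16028 + √(-40/3*(-68921) + 14349) = -16028 + √(2756840/3 + 14349) = -16028 + √(2799887/3) = -16028 + √8399661/3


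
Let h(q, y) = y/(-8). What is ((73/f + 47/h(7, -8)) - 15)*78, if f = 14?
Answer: 20319/7 ≈ 2902.7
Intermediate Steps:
h(q, y) = -y/8 (h(q, y) = y*(-⅛) = -y/8)
((73/f + 47/h(7, -8)) - 15)*78 = ((73/14 + 47/((-⅛*(-8)))) - 15)*78 = ((73*(1/14) + 47/1) - 15)*78 = ((73/14 + 47*1) - 15)*78 = ((73/14 + 47) - 15)*78 = (731/14 - 15)*78 = (521/14)*78 = 20319/7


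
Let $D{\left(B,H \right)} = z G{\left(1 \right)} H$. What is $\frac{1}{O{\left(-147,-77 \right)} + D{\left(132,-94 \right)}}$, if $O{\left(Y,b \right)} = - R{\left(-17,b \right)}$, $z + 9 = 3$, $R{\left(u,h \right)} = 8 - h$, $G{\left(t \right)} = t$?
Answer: $\frac{1}{479} \approx 0.0020877$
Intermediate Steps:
$z = -6$ ($z = -9 + 3 = -6$)
$D{\left(B,H \right)} = - 6 H$ ($D{\left(B,H \right)} = \left(-6\right) 1 H = - 6 H$)
$O{\left(Y,b \right)} = -8 + b$ ($O{\left(Y,b \right)} = - (8 - b) = -8 + b$)
$\frac{1}{O{\left(-147,-77 \right)} + D{\left(132,-94 \right)}} = \frac{1}{\left(-8 - 77\right) - -564} = \frac{1}{-85 + 564} = \frac{1}{479}$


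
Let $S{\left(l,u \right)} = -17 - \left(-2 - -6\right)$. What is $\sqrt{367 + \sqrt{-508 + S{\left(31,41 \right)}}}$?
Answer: $\sqrt{367 + 23 i} \approx 19.167 + 0.6 i$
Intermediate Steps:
$S{\left(l,u \right)} = -21$ ($S{\left(l,u \right)} = -17 - \left(-2 + 6\right) = -17 - 4 = -21$)
$\sqrt{367 + \sqrt{-508 + S{\left(31,41 \right)}}} = \sqrt{367 + \sqrt{-508 - 21}} = \sqrt{367 + \sqrt{-529}} = \sqrt{367 + 23 i}$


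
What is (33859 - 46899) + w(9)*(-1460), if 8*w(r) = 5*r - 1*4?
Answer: -41045/2 ≈ -20523.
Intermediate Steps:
w(r) = -½ + 5*r/8 (w(r) = (5*r - 1*4)/8 = (5*r - 4)/8 = (-4 + 5*r)/8 = -½ + 5*r/8)
(33859 - 46899) + w(9)*(-1460) = (33859 - 46899) + (-½ + (5/8)*9)*(-1460) = -13040 + (-½ + 45/8)*(-1460) = -13040 + (41/8)*(-1460) = -13040 - 14965/2 = -41045/2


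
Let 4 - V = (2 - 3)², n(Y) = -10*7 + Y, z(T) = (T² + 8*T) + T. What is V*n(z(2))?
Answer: -144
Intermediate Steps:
z(T) = T² + 9*T
n(Y) = -70 + Y
V = 3 (V = 4 - (2 - 3)² = 4 - 1*(-1)² = 4 - 1*1 = 4 - 1 = 3)
V*n(z(2)) = 3*(-70 + 2*(9 + 2)) = 3*(-70 + 2*11) = 3*(-70 + 22) = 3*(-48) = -144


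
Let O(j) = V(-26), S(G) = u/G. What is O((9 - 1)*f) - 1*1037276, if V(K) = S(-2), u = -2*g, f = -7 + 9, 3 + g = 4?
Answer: -1037275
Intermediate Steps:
g = 1 (g = -3 + 4 = 1)
f = 2
u = -2 (u = -2*1 = -2)
S(G) = -2/G
V(K) = 1 (V(K) = -2/(-2) = -2*(-1/2) = 1)
O(j) = 1
O((9 - 1)*f) - 1*1037276 = 1 - 1*1037276 = 1 - 1037276 = -1037275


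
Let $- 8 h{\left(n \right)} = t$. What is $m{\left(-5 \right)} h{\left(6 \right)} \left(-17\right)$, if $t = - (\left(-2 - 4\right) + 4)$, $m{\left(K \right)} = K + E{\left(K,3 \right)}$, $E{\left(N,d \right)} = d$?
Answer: $- \frac{17}{2} \approx -8.5$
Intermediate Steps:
$m{\left(K \right)} = 3 + K$ ($m{\left(K \right)} = K + 3 = 3 + K$)
$t = 2$ ($t = - (-6 + 4) = \left(-1\right) \left(-2\right) = 2$)
$h{\left(n \right)} = - \frac{1}{4}$ ($h{\left(n \right)} = \left(- \frac{1}{8}\right) 2 = - \frac{1}{4}$)
$m{\left(-5 \right)} h{\left(6 \right)} \left(-17\right) = \left(3 - 5\right) \left(- \frac{1}{4}\right) \left(-17\right) = \left(-2\right) \left(- \frac{1}{4}\right) \left(-17\right) = \frac{1}{2} \left(-17\right) = - \frac{17}{2}$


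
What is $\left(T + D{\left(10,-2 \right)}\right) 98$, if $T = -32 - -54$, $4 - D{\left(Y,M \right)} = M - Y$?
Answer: $3724$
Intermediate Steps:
$D{\left(Y,M \right)} = 4 + Y - M$ ($D{\left(Y,M \right)} = 4 - \left(M - Y\right) = 4 + Y - M$)
$T = 22$ ($T = -32 + 54 = 22$)
$\left(T + D{\left(10,-2 \right)}\right) 98 = \left(22 + \left(4 + 10 - -2\right)\right) 98 = \left(22 + \left(4 + 10 + 2\right)\right) 98 = \left(22 + 16\right) 98 = 38 \cdot 98 = 3724$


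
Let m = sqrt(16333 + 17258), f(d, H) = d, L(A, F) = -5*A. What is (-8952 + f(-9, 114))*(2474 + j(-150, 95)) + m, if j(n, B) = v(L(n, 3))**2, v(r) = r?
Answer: -5062732014 + sqrt(33591) ≈ -5.0627e+9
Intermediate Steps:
j(n, B) = 25*n**2 (j(n, B) = (-5*n)**2 = 25*n**2)
m = sqrt(33591) ≈ 183.28
(-8952 + f(-9, 114))*(2474 + j(-150, 95)) + m = (-8952 - 9)*(2474 + 25*(-150)**2) + sqrt(33591) = -8961*(2474 + 25*22500) + sqrt(33591) = -8961*(2474 + 562500) + sqrt(33591) = -8961*564974 + sqrt(33591) = -5062732014 + sqrt(33591)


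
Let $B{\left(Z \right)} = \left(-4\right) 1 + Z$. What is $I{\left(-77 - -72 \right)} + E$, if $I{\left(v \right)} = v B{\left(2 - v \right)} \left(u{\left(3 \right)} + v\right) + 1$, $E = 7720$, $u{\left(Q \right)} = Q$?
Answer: $7751$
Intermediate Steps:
$B{\left(Z \right)} = -4 + Z$
$I{\left(v \right)} = 1 + v \left(-2 - v\right) \left(3 + v\right)$ ($I{\left(v \right)} = v \left(-4 - \left(-2 + v\right)\right) \left(3 + v\right) + 1 = v \left(-2 - v\right) \left(3 + v\right) + 1 = 1 + v \left(-2 - v\right) \left(3 + v\right)$)
$I{\left(-77 - -72 \right)} + E = \left(1 - \left(-77 - -72\right)^{3} - 6 \left(-77 - -72\right) - 5 \left(-77 - -72\right)^{2}\right) + 7720 = \left(1 - \left(-77 + 72\right)^{3} - 6 \left(-77 + 72\right) - 5 \left(-77 + 72\right)^{2}\right) + 7720 = \left(1 - \left(-5\right)^{3} - -30 - 5 \left(-5\right)^{2}\right) + 7720 = \left(1 - -125 + 30 - 125\right) + 7720 = \left(1 + 125 + 30 - 125\right) + 7720 = 31 + 7720 = 7751$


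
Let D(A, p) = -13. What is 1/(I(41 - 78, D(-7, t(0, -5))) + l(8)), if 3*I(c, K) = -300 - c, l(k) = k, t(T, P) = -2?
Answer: -3/239 ≈ -0.012552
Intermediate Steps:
I(c, K) = -100 - c/3 (I(c, K) = (-300 - c)/3 = -100 - c/3)
1/(I(41 - 78, D(-7, t(0, -5))) + l(8)) = 1/((-100 - (41 - 78)/3) + 8) = 1/((-100 - 1/3*(-37)) + 8) = 1/((-100 + 37/3) + 8) = 1/(-263/3 + 8) = 1/(-239/3) = -3/239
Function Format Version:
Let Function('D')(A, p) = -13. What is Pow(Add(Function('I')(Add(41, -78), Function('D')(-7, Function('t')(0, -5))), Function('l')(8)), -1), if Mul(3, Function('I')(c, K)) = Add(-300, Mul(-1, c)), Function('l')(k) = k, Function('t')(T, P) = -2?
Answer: Rational(-3, 239) ≈ -0.012552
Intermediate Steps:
Function('I')(c, K) = Add(-100, Mul(Rational(-1, 3), c)) (Function('I')(c, K) = Mul(Rational(1, 3), Add(-300, Mul(-1, c))) = Add(-100, Mul(Rational(-1, 3), c)))
Pow(Add(Function('I')(Add(41, -78), Function('D')(-7, Function('t')(0, -5))), Function('l')(8)), -1) = Pow(Add(Add(-100, Mul(Rational(-1, 3), Add(41, -78))), 8), -1) = Pow(Add(Add(-100, Mul(Rational(-1, 3), -37)), 8), -1) = Pow(Add(Add(-100, Rational(37, 3)), 8), -1) = Pow(Add(Rational(-263, 3), 8), -1) = Pow(Rational(-239, 3), -1) = Rational(-3, 239)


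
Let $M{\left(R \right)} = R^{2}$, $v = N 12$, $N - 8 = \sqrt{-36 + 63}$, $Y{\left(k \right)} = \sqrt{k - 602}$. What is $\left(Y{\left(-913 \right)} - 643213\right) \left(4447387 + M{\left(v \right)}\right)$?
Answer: $- \left(643213 - i \sqrt{1515}\right) \left(4447387 + 144 \left(8 + 3 \sqrt{3}\right)^{2}\right) \approx -2.8767 \cdot 10^{12} + 1.7408 \cdot 10^{8} i$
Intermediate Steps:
$Y{\left(k \right)} = \sqrt{-602 + k}$
$N = 8 + 3 \sqrt{3}$ ($N = 8 + \sqrt{-36 + 63} = 8 + \sqrt{27} = 8 + 3 \sqrt{3} \approx 13.196$)
$v = 96 + 36 \sqrt{3}$ ($v = \left(8 + 3 \sqrt{3}\right) 12 = 96 + 36 \sqrt{3} \approx 158.35$)
$\left(Y{\left(-913 \right)} - 643213\right) \left(4447387 + M{\left(v \right)}\right) = \left(\sqrt{-602 - 913} - 643213\right) \left(4447387 + \left(96 + 36 \sqrt{3}\right)^{2}\right) = \left(\sqrt{-1515} - 643213\right) \left(4447387 + \left(96 + 36 \sqrt{3}\right)^{2}\right) = \left(i \sqrt{1515} - 643213\right) \left(4447387 + \left(96 + 36 \sqrt{3}\right)^{2}\right) = \left(-643213 + i \sqrt{1515}\right) \left(4447387 + \left(96 + 36 \sqrt{3}\right)^{2}\right)$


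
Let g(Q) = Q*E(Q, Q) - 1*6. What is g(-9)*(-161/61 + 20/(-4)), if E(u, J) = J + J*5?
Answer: -223680/61 ≈ -3666.9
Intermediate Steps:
E(u, J) = 6*J (E(u, J) = J + 5*J = 6*J)
g(Q) = -6 + 6*Q**2 (g(Q) = Q*(6*Q) - 1*6 = 6*Q**2 - 6 = -6 + 6*Q**2)
g(-9)*(-161/61 + 20/(-4)) = (-6 + 6*(-9)**2)*(-161/61 + 20/(-4)) = (-6 + 6*81)*(-161*1/61 + 20*(-1/4)) = (-6 + 486)*(-161/61 - 5) = 480*(-466/61) = -223680/61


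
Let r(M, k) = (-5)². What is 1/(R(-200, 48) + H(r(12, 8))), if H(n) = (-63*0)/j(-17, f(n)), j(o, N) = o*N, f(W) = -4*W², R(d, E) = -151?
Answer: -1/151 ≈ -0.0066225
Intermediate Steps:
r(M, k) = 25
j(o, N) = N*o
H(n) = 0 (H(n) = (-63*0)/((-4*n²*(-17))) = 0/((68*n²)) = 0*(1/(68*n²)) = 0)
1/(R(-200, 48) + H(r(12, 8))) = 1/(-151 + 0) = 1/(-151) = -1/151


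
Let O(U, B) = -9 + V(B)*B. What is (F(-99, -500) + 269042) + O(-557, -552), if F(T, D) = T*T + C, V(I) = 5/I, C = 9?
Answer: 278848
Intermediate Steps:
F(T, D) = 9 + T**2 (F(T, D) = T*T + 9 = T**2 + 9 = 9 + T**2)
O(U, B) = -4 (O(U, B) = -9 + (5/B)*B = -9 + 5 = -4)
(F(-99, -500) + 269042) + O(-557, -552) = ((9 + (-99)**2) + 269042) - 4 = ((9 + 9801) + 269042) - 4 = (9810 + 269042) - 4 = 278852 - 4 = 278848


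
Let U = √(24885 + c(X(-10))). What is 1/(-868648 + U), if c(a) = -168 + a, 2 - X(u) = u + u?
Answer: -78968/68595393015 - √24739/754549323165 ≈ -1.1514e-6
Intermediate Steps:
X(u) = 2 - 2*u (X(u) = 2 - (u + u) = 2 - 2*u)
U = √24739 (U = √(24885 + (-168 + (2 - 2*(-10)))) = √(24885 + (-168 + (2 + 20))) = √(24885 + (-168 + 22)) = √(24885 - 146) = √24739 ≈ 157.29)
1/(-868648 + U) = 1/(-868648 + √24739)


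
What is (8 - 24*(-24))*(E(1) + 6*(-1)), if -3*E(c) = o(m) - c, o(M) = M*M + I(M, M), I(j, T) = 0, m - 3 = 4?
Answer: -12848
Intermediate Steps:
m = 7 (m = 3 + 4 = 7)
o(M) = M**2 (o(M) = M*M + 0 = M**2 + 0 = M**2)
E(c) = -49/3 + c/3 (E(c) = -(7**2 - c)/3 = -(49 - c)/3 = -49/3 + c/3)
(8 - 24*(-24))*(E(1) + 6*(-1)) = (8 - 24*(-24))*((-49/3 + (1/3)*1) + 6*(-1)) = (8 + 576)*((-49/3 + 1/3) - 6) = 584*(-16 - 6) = 584*(-22) = -12848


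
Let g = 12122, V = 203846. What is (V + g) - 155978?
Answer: 59990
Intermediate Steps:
(V + g) - 155978 = (203846 + 12122) - 155978 = 215968 - 155978 = 59990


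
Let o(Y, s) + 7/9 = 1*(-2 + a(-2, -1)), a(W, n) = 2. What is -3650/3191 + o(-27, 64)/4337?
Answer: -142492787/124554303 ≈ -1.1440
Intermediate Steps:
o(Y, s) = -7/9 (o(Y, s) = -7/9 + 1*(-2 + 2) = -7/9 + 1*0 = -7/9 + 0 = -7/9)
-3650/3191 + o(-27, 64)/4337 = -3650/3191 - 7/9/4337 = -3650*1/3191 - 7/9*1/4337 = -3650/3191 - 7/39033 = -142492787/124554303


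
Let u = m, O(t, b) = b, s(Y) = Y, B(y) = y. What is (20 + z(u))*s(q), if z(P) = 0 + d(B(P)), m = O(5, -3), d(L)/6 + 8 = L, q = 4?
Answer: -184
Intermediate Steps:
d(L) = -48 + 6*L
m = -3
u = -3
z(P) = -48 + 6*P (z(P) = 0 + (-48 + 6*P) = -48 + 6*P)
(20 + z(u))*s(q) = (20 + (-48 + 6*(-3)))*4 = (20 + (-48 - 18))*4 = (20 - 66)*4 = -46*4 = -184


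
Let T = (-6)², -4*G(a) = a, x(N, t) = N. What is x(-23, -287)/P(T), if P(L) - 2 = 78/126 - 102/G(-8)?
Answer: 483/1016 ≈ 0.47539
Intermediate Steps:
G(a) = -a/4
T = 36
P(L) = -1016/21 (P(L) = 2 + (78/126 - 102/((-¼*(-8)))) = 2 + (78*(1/126) - 102/2) = 2 + (13/21 - 102*½) = 2 + (13/21 - 51) = 2 - 1058/21 = -1016/21)
x(-23, -287)/P(T) = -23/(-1016/21) = -23*(-21/1016) = 483/1016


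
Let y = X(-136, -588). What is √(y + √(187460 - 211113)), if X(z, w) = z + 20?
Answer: √(-116 + I*√23653) ≈ 6.1902 + 12.423*I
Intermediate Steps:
X(z, w) = 20 + z
y = -116 (y = 20 - 136 = -116)
√(y + √(187460 - 211113)) = √(-116 + √(187460 - 211113)) = √(-116 + √(-23653)) = √(-116 + I*√23653)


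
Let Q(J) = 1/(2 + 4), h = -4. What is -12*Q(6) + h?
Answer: -6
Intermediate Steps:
Q(J) = ⅙ (Q(J) = 1/6 = ⅙)
-12*Q(6) + h = -12*⅙ - 4 = -2 - 4 = -6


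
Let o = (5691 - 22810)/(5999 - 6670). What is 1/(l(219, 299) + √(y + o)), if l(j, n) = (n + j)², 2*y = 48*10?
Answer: 180045404/48310502804737 - √119544689/48310502804737 ≈ 3.7266e-6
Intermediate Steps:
y = 240 (y = (48*10)/2 = (½)*480 = 240)
o = 17119/671 (o = -17119/(-671) = -17119*(-1/671) = 17119/671 ≈ 25.513)
l(j, n) = (j + n)²
1/(l(219, 299) + √(y + o)) = 1/((219 + 299)² + √(240 + 17119/671)) = 1/(518² + √(178159/671)) = 1/(268324 + √119544689/671)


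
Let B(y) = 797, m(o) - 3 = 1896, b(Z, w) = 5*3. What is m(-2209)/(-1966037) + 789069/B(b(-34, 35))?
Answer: 1551337336050/1566931489 ≈ 990.05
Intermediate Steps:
b(Z, w) = 15
m(o) = 1899 (m(o) = 3 + 1896 = 1899)
m(-2209)/(-1966037) + 789069/B(b(-34, 35)) = 1899/(-1966037) + 789069/797 = 1899*(-1/1966037) + 789069*(1/797) = -1899/1966037 + 789069/797 = 1551337336050/1566931489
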